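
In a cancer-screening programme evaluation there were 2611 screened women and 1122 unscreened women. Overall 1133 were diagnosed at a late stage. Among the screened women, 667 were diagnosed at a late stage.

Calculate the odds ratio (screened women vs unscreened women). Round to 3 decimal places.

screened women without the outcome: 2611 − 667 = 1944
unscreened women with the outcome: 1133 − 667 = 466
unscreened women without the outcome: 1122 − 466 = 656
OR = (667 × 656) / (1944 × 466) = 437552/905904 ≈ 0.483

OR: 0.483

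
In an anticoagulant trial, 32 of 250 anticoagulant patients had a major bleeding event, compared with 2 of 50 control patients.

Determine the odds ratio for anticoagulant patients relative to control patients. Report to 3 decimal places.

OR ≈ 3.523

odds, anticoagulant patients = 32/218 = 0.14679
odds, control patients = 2/48 = 0.04167
OR = 0.14679 / 0.04167 = 3.523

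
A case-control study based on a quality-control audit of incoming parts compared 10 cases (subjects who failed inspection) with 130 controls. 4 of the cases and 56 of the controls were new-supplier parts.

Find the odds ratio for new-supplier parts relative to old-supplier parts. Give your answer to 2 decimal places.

OR = (4 × 74) / (56 × 6) = 296/336 ≈ 0.88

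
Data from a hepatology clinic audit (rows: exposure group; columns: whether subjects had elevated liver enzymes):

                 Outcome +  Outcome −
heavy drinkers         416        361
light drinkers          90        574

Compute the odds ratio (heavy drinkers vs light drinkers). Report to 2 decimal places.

OR = (416 × 574) / (361 × 90) = 238784/32490 ≈ 7.35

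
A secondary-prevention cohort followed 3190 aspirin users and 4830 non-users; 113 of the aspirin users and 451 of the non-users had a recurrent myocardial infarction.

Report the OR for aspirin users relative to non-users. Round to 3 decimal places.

odds, aspirin users = 113/3077 = 0.03672
odds, non-users = 451/4379 = 0.10299
OR = 0.03672 / 0.10299 = 0.357

OR ≈ 0.357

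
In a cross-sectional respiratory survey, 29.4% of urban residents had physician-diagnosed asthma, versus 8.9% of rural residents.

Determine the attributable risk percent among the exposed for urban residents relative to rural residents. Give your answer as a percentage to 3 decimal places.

AR% = (0.2940 − 0.0890) / 0.2940 = 0.6973 → 69.728%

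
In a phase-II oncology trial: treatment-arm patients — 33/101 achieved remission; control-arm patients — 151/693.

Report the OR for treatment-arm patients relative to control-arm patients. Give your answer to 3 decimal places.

OR = (33 × 542) / (68 × 151) = 17886/10268 ≈ 1.742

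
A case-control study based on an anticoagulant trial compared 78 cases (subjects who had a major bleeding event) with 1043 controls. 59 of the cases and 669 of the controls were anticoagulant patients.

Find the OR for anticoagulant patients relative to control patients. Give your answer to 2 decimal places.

OR = (59 × 374) / (669 × 19) = 22066/12711 ≈ 1.74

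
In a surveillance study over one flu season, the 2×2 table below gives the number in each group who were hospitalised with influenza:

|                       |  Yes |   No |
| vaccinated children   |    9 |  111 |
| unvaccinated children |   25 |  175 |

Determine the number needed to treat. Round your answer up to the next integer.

NNT = 20

risk, vaccinated children = 9/120 = 0.075000
risk, unvaccinated children = 25/200 = 0.125000
absolute risk difference = 0.050000
1 / 0.050000 = 20.000 → round up → 20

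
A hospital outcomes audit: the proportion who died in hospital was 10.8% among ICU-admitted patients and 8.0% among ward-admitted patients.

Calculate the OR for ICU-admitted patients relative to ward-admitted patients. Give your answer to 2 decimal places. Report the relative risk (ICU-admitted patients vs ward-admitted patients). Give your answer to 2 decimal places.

odds, ICU-admitted patients = 0.1080/0.8920 = 0.1211
odds, ward-admitted patients = 0.0800/0.9200 = 0.0870
OR = 0.1211 / 0.0870 = 1.39
RR = 0.1080 / 0.0800 = 1.35

OR = 1.39; RR = 1.35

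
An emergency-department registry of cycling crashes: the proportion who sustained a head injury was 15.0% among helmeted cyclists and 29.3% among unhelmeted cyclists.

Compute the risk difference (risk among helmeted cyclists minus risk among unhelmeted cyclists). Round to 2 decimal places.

risk difference = 0.1500 − 0.2930 = -0.14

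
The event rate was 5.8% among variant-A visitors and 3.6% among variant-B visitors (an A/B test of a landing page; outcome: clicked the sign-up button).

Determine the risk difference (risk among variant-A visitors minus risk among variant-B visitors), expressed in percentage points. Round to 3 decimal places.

risk difference = 0.05800 − 0.03600 = 0.02200 → 2.200 percentage points

2.200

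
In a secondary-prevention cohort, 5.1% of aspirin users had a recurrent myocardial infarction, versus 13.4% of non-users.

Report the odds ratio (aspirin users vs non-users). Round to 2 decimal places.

odds, aspirin users = 0.0510/0.9490 = 0.0537
odds, non-users = 0.1340/0.8660 = 0.1547
OR = 0.0537 / 0.1547 = 0.35

OR = 0.35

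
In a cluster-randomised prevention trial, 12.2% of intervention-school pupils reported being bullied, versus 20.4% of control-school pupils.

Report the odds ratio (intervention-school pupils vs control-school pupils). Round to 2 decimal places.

odds, intervention-school pupils = 0.1220/0.8780 = 0.1390
odds, control-school pupils = 0.2040/0.7960 = 0.2563
OR = 0.1390 / 0.2563 = 0.54

OR = 0.54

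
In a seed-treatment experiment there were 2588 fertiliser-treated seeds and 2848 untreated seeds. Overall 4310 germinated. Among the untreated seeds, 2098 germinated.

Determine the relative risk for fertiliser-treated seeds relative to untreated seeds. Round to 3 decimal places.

RR = 1.160

fertiliser-treated seeds with the outcome: 4310 − 2098 = 2212
fertiliser-treated seeds without the outcome: 2588 − 2212 = 376
untreated seeds without the outcome: 2848 − 2098 = 750
risk, fertiliser-treated seeds = 2212/2588 = 0.8547
risk, untreated seeds = 2098/2848 = 0.7367
RR = 0.8547 / 0.7367 = 1.160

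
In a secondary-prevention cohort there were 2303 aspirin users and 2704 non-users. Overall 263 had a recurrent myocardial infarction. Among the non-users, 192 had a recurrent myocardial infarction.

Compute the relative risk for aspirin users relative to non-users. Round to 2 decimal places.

0.43

aspirin users with the outcome: 263 − 192 = 71
aspirin users without the outcome: 2303 − 71 = 2232
non-users without the outcome: 2704 − 192 = 2512
risk, aspirin users = 71/2303 = 0.03083
risk, non-users = 192/2704 = 0.07101
RR = 0.03083 / 0.07101 = 0.43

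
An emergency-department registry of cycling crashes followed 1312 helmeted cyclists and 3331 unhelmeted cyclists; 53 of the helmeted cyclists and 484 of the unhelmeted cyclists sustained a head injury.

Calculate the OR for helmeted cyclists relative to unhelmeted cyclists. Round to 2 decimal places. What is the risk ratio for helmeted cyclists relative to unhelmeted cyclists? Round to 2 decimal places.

odds, helmeted cyclists = 53/1259 = 0.04210
odds, unhelmeted cyclists = 484/2847 = 0.17000
OR = 0.04210 / 0.17000 = 0.25
risk, helmeted cyclists = 53/1312 = 0.04040
risk, unhelmeted cyclists = 484/3331 = 0.14530
RR = 0.04040 / 0.14530 = 0.28

OR = 0.25; RR = 0.28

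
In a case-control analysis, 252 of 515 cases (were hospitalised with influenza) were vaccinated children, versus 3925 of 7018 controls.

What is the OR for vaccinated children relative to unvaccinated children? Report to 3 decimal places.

OR = (252 × 3093) / (3925 × 263) = 779436/1032275 ≈ 0.755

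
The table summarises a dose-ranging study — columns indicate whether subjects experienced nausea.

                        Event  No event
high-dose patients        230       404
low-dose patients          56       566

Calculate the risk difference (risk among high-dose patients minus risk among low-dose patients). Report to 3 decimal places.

0.273

risk, high-dose patients = 230/634 = 0.3628
risk, low-dose patients = 56/622 = 0.0900
risk difference = 0.3628 − 0.0900 = 0.273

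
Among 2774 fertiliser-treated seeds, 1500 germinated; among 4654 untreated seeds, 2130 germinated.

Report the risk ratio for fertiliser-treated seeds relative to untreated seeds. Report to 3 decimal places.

RR = 1.181

risk, fertiliser-treated seeds = 1500/2774 = 0.5407
risk, untreated seeds = 2130/4654 = 0.4577
RR = 0.5407 / 0.4577 = 1.181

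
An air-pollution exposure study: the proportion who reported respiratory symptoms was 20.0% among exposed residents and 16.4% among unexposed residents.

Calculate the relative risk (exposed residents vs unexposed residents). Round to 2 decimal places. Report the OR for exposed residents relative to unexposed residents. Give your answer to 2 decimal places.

RR = 0.2000 / 0.1640 = 1.22
odds, exposed residents = 0.2000/0.8000 = 0.2500
odds, unexposed residents = 0.1640/0.8360 = 0.1962
OR = 0.2500 / 0.1962 = 1.27

RR = 1.22; OR = 1.27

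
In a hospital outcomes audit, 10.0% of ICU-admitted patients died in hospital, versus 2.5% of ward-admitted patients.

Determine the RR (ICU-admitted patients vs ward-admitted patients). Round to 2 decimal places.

RR = 0.10000 / 0.02500 = 4.00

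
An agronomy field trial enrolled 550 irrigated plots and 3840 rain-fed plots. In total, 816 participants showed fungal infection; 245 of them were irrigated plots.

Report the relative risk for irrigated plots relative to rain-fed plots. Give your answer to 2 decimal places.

irrigated plots without the outcome: 550 − 245 = 305
rain-fed plots with the outcome: 816 − 245 = 571
rain-fed plots without the outcome: 3840 − 571 = 3269
risk, irrigated plots = 245/550 = 0.4455
risk, rain-fed plots = 571/3840 = 0.1487
RR = 0.4455 / 0.1487 = 3.00

3.00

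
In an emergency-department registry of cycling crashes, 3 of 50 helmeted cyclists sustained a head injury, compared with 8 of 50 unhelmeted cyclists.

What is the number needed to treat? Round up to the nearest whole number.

risk, helmeted cyclists = 3/50 = 0.060000
risk, unhelmeted cyclists = 8/50 = 0.160000
absolute risk difference = 0.100000
1 / 0.100000 = 10.000 → round up → 10

10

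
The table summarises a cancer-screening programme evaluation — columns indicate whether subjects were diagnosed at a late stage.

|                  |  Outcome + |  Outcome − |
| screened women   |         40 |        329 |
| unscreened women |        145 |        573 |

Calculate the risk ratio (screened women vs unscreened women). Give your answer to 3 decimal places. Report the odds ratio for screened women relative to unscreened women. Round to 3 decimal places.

risk, screened women = 40/369 = 0.1084
risk, unscreened women = 145/718 = 0.2019
RR = 0.1084 / 0.2019 = 0.537
odds, screened women = 40/329 = 0.1216
odds, unscreened women = 145/573 = 0.2531
OR = 0.1216 / 0.2531 = 0.480

RR = 0.537; OR = 0.480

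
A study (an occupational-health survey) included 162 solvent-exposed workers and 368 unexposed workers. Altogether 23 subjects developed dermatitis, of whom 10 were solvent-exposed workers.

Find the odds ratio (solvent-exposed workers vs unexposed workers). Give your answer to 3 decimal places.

1.797

solvent-exposed workers without the outcome: 162 − 10 = 152
unexposed workers with the outcome: 23 − 10 = 13
unexposed workers without the outcome: 368 − 13 = 355
OR = (10 × 355) / (152 × 13) = 3550/1976 ≈ 1.797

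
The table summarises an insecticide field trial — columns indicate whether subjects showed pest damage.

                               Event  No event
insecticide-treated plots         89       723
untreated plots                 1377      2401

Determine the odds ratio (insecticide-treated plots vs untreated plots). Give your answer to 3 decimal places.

odds, insecticide-treated plots = 89/723 = 0.1231
odds, untreated plots = 1377/2401 = 0.5735
OR = 0.1231 / 0.5735 = 0.215

OR = 0.215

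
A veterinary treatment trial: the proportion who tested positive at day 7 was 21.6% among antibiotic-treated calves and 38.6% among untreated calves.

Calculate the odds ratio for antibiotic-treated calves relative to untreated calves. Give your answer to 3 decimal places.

odds, antibiotic-treated calves = 0.2160/0.7840 = 0.2755
odds, untreated calves = 0.3860/0.6140 = 0.6287
OR = 0.2755 / 0.6287 = 0.438

OR = 0.438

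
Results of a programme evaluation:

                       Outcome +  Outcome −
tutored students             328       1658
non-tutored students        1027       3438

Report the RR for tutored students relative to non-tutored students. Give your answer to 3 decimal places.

risk, tutored students = 328/1986 = 0.1652
risk, non-tutored students = 1027/4465 = 0.2300
RR = 0.1652 / 0.2300 = 0.718

RR = 0.718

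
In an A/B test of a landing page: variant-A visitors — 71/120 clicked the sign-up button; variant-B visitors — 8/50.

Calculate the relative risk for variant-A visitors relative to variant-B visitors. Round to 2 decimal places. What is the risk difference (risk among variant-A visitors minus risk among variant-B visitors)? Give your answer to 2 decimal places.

risk, variant-A visitors = 71/120 = 0.5917
risk, variant-B visitors = 8/50 = 0.1600
RR = 0.5917 / 0.1600 = 3.70
risk difference = 0.5917 − 0.1600 = 0.43

RR = 3.70; RD = 0.43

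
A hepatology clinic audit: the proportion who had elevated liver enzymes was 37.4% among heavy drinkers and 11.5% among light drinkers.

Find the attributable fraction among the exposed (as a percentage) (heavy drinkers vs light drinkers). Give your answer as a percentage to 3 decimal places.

AR% = (0.3740 − 0.1150) / 0.3740 = 0.6925 → 69.251%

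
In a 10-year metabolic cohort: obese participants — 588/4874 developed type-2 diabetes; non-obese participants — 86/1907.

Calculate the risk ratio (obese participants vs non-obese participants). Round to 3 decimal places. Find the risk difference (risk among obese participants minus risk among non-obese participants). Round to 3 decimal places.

RR = 2.675; RD = 0.076

risk, obese participants = 588/4874 = 0.12064
risk, non-obese participants = 86/1907 = 0.04510
RR = 0.12064 / 0.04510 = 2.675
risk difference = 0.12064 − 0.04510 = 0.076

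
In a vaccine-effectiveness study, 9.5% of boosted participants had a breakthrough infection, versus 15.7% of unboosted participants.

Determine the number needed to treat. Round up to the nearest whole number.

absolute risk difference = 0.062000
1 / 0.062000 = 16.129 → round up → 17

17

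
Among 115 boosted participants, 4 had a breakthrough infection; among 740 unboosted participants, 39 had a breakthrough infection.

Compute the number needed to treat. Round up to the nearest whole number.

risk, boosted participants = 4/115 = 0.034783
risk, unboosted participants = 39/740 = 0.052703
absolute risk difference = 0.017920
1 / 0.017920 = 55.804 → round up → 56

56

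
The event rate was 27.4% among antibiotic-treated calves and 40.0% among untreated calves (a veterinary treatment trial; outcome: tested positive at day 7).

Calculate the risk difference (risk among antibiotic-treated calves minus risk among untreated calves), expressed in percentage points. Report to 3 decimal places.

-12.600

risk difference = 0.2740 − 0.4000 = -0.1260 → -12.600 percentage points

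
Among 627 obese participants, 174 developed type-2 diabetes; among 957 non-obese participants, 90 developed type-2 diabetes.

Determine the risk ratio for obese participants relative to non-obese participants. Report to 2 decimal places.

risk, obese participants = 174/627 = 0.2775
risk, non-obese participants = 90/957 = 0.0940
RR = 0.2775 / 0.0940 = 2.95

RR ≈ 2.95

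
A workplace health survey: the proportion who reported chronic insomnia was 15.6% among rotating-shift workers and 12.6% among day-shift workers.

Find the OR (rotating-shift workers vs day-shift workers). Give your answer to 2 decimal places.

odds, rotating-shift workers = 0.1560/0.8440 = 0.1848
odds, day-shift workers = 0.1260/0.8740 = 0.1442
OR = 0.1848 / 0.1442 = 1.28

OR: 1.28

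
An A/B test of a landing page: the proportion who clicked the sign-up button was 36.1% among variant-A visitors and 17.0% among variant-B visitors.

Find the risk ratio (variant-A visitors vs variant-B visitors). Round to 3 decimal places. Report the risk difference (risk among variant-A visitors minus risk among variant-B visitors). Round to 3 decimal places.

RR = 0.3610 / 0.1700 = 2.124
risk difference = 0.3610 − 0.1700 = 0.191

RR = 2.124; RD = 0.191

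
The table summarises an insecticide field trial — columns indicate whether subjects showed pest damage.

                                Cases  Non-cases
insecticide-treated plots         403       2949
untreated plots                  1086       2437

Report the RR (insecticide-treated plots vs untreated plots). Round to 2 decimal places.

risk, insecticide-treated plots = 403/3352 = 0.1202
risk, untreated plots = 1086/3523 = 0.3083
RR = 0.1202 / 0.3083 = 0.39

RR = 0.39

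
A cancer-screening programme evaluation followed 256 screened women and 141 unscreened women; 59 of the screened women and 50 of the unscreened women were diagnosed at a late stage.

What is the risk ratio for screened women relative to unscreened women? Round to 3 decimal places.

RR = 0.650

risk, screened women = 59/256 = 0.2305
risk, unscreened women = 50/141 = 0.3546
RR = 0.2305 / 0.3546 = 0.650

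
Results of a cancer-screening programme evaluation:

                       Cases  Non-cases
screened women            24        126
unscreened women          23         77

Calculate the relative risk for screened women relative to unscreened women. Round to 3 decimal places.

RR = 0.696

risk, screened women = 24/150 = 0.1600
risk, unscreened women = 23/100 = 0.2300
RR = 0.1600 / 0.2300 = 0.696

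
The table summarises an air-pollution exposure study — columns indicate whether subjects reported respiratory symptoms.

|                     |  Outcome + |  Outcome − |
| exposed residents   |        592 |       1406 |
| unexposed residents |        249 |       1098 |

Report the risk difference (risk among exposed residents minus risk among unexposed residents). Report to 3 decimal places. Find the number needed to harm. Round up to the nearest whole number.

RD = 0.111; NNH = 9

risk, exposed residents = 592/1998 = 0.2963
risk, unexposed residents = 249/1347 = 0.1849
risk difference = 0.2963 − 0.1849 = 0.111
absolute risk difference = 0.111441
1 / 0.111441 = 8.973 → round up → 9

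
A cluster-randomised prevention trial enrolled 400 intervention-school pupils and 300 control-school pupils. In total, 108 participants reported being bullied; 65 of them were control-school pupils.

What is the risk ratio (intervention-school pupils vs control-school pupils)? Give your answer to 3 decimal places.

intervention-school pupils with the outcome: 108 − 65 = 43
intervention-school pupils without the outcome: 400 − 43 = 357
control-school pupils without the outcome: 300 − 65 = 235
risk, intervention-school pupils = 43/400 = 0.1075
risk, control-school pupils = 65/300 = 0.2167
RR = 0.1075 / 0.2167 = 0.496

0.496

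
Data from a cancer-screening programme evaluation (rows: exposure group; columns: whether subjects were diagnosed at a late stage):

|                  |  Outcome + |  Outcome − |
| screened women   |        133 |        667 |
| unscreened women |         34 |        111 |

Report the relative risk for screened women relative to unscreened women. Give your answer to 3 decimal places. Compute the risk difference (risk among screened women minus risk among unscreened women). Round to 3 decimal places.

RR = 0.709; RD = -0.068

risk, screened women = 133/800 = 0.1663
risk, unscreened women = 34/145 = 0.2345
RR = 0.1663 / 0.2345 = 0.709
risk difference = 0.1663 − 0.2345 = -0.068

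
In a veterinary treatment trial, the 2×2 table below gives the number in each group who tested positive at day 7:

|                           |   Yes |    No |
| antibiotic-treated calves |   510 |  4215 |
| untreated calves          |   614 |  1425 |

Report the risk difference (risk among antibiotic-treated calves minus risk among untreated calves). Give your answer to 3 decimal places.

risk, antibiotic-treated calves = 510/4725 = 0.1079
risk, untreated calves = 614/2039 = 0.3011
risk difference = 0.1079 − 0.3011 = -0.193

RD: -0.193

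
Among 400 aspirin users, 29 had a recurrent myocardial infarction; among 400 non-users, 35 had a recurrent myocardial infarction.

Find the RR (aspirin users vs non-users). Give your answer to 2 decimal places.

risk, aspirin users = 29/400 = 0.0725
risk, non-users = 35/400 = 0.0875
RR = 0.0725 / 0.0875 = 0.83

0.83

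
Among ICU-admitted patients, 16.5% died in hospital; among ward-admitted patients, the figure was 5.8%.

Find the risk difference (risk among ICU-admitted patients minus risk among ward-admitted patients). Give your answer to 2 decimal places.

risk difference = 0.1650 − 0.0580 = 0.11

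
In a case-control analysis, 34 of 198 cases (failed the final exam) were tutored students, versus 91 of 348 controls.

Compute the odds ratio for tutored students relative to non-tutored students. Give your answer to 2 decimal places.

OR = (34 × 257) / (91 × 164) = 8738/14924 ≈ 0.59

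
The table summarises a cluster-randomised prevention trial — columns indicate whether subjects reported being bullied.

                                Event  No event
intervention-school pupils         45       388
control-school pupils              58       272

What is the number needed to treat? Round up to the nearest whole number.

NNT: 14

risk, intervention-school pupils = 45/433 = 0.103926
risk, control-school pupils = 58/330 = 0.175758
absolute risk difference = 0.071831
1 / 0.071831 = 13.922 → round up → 14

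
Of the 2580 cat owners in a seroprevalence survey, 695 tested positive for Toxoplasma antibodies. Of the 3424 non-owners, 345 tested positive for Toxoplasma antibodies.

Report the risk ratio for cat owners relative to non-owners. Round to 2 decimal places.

RR: 2.67

risk, cat owners = 695/2580 = 0.2694
risk, non-owners = 345/3424 = 0.1008
RR = 0.2694 / 0.1008 = 2.67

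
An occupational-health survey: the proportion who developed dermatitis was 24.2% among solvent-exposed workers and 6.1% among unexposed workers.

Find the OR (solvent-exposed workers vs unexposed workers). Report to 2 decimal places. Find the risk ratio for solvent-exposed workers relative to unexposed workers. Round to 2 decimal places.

odds, solvent-exposed workers = 0.2420/0.7580 = 0.3193
odds, unexposed workers = 0.0610/0.9390 = 0.0650
OR = 0.3193 / 0.0650 = 4.91
RR = 0.2420 / 0.0610 = 3.97

OR = 4.91; RR = 3.97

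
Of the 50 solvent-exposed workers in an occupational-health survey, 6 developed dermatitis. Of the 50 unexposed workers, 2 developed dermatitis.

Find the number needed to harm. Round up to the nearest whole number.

risk, solvent-exposed workers = 6/50 = 0.120000
risk, unexposed workers = 2/50 = 0.040000
absolute risk difference = 0.080000
1 / 0.080000 = 12.500 → round up → 13

13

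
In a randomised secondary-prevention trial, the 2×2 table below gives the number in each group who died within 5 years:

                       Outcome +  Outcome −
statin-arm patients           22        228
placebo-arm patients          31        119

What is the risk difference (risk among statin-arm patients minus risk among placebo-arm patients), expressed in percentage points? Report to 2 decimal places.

RD: -11.87

risk, statin-arm patients = 22/250 = 0.0880
risk, placebo-arm patients = 31/150 = 0.2067
risk difference = 0.0880 − 0.2067 = -0.1187 → -11.87 percentage points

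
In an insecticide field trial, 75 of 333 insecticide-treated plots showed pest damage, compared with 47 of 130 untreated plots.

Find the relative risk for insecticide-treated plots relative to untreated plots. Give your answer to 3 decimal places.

0.623

risk, insecticide-treated plots = 75/333 = 0.2252
risk, untreated plots = 47/130 = 0.3615
RR = 0.2252 / 0.3615 = 0.623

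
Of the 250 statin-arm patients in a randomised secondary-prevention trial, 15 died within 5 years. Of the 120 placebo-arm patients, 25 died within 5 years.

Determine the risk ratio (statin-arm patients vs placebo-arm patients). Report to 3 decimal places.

0.288

risk, statin-arm patients = 15/250 = 0.0600
risk, placebo-arm patients = 25/120 = 0.2083
RR = 0.0600 / 0.2083 = 0.288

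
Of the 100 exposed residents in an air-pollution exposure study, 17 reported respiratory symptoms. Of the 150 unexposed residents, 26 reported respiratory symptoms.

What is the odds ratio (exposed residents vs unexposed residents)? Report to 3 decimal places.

OR = 0.977

odds, exposed residents = 17/83 = 0.2048
odds, unexposed residents = 26/124 = 0.2097
OR = 0.2048 / 0.2097 = 0.977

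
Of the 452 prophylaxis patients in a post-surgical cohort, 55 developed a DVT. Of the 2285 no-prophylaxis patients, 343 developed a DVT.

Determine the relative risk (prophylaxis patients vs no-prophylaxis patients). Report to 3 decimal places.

risk, prophylaxis patients = 55/452 = 0.1217
risk, no-prophylaxis patients = 343/2285 = 0.1501
RR = 0.1217 / 0.1501 = 0.811

0.811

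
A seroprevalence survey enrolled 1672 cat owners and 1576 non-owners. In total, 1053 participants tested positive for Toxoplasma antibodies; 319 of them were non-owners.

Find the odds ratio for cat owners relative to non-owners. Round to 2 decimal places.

OR = 3.08

cat owners with the outcome: 1053 − 319 = 734
cat owners without the outcome: 1672 − 734 = 938
non-owners without the outcome: 1576 − 319 = 1257
OR = (734 × 1257) / (938 × 319) = 922638/299222 ≈ 3.08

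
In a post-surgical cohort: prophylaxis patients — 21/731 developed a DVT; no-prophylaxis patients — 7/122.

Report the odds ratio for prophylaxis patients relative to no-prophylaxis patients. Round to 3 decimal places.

OR = (21 × 115) / (710 × 7) = 2415/4970 ≈ 0.486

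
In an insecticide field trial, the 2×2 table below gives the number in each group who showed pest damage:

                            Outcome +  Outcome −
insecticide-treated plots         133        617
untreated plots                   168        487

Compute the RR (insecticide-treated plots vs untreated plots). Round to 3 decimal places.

RR: 0.691

risk, insecticide-treated plots = 133/750 = 0.1773
risk, untreated plots = 168/655 = 0.2565
RR = 0.1773 / 0.2565 = 0.691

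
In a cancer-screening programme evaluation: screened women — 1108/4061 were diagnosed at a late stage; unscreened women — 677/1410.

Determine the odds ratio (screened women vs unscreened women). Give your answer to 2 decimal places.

OR = (1108 × 733) / (2953 × 677) = 812164/1999181 ≈ 0.41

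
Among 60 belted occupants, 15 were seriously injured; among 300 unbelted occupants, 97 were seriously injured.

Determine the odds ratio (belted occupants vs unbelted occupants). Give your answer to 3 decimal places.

OR = (15 × 203) / (45 × 97) = 3045/4365 ≈ 0.698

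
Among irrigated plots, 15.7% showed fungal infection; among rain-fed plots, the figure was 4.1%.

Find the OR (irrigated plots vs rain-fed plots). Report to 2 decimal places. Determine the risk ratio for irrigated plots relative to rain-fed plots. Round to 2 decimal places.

OR = 4.36; RR = 3.83

odds, irrigated plots = 0.15700/0.84300 = 0.18624
odds, rain-fed plots = 0.04100/0.95900 = 0.04275
OR = 0.18624 / 0.04275 = 4.36
RR = 0.15700 / 0.04100 = 3.83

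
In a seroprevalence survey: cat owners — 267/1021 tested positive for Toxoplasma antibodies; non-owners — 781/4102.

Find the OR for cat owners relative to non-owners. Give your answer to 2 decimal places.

odds, cat owners = 267/754 = 0.3541
odds, non-owners = 781/3321 = 0.2352
OR = 0.3541 / 0.2352 = 1.51

OR ≈ 1.51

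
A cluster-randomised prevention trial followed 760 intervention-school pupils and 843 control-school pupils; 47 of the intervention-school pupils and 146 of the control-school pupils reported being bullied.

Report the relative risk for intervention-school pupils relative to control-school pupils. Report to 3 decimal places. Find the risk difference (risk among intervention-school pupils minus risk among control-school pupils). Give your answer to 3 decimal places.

risk, intervention-school pupils = 47/760 = 0.0618
risk, control-school pupils = 146/843 = 0.1732
RR = 0.0618 / 0.1732 = 0.357
risk difference = 0.0618 − 0.1732 = -0.111

RR = 0.357; RD = -0.111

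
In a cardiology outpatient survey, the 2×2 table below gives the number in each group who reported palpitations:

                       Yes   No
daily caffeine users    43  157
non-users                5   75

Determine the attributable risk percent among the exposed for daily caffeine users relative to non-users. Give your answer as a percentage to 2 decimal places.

AR%: 70.93%

risk, daily caffeine users = 43/200 = 0.2150
risk, non-users = 5/80 = 0.0625
AR% = (0.2150 − 0.0625) / 0.2150 = 0.7093 → 70.93%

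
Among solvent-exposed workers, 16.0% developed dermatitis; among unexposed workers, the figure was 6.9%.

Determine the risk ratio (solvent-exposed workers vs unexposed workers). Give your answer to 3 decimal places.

RR = 0.1600 / 0.0690 = 2.319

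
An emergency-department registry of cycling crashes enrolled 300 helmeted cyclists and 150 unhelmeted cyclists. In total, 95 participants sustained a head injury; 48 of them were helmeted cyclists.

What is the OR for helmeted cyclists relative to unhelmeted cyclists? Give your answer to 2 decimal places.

OR: 0.42

helmeted cyclists without the outcome: 300 − 48 = 252
unhelmeted cyclists with the outcome: 95 − 48 = 47
unhelmeted cyclists without the outcome: 150 − 47 = 103
OR = (48 × 103) / (252 × 47) = 4944/11844 ≈ 0.42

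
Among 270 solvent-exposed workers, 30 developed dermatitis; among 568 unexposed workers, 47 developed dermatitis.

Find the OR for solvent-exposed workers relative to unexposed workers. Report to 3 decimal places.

OR = (30 × 521) / (240 × 47) = 15630/11280 ≈ 1.386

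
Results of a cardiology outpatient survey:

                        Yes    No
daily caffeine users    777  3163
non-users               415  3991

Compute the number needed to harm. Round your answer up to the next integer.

risk, daily caffeine users = 777/3940 = 0.197208
risk, non-users = 415/4406 = 0.094190
absolute risk difference = 0.103018
1 / 0.103018 = 9.707 → round up → 10

10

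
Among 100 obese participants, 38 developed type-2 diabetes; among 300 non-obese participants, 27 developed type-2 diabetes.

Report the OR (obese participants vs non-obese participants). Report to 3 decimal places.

OR = (38 × 273) / (62 × 27) = 10374/1674 ≈ 6.197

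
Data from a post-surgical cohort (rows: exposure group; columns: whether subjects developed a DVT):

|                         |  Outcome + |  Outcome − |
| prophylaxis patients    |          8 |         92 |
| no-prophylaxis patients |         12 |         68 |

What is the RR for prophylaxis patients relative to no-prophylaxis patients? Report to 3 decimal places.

0.533

risk, prophylaxis patients = 8/100 = 0.0800
risk, no-prophylaxis patients = 12/80 = 0.1500
RR = 0.0800 / 0.1500 = 0.533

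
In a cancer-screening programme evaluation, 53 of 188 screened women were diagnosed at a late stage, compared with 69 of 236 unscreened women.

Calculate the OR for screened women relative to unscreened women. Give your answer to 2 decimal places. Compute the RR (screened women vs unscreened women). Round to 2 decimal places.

OR = (53 × 167) / (135 × 69) = 8851/9315 ≈ 0.95
risk, screened women = 53/188 = 0.2819
risk, unscreened women = 69/236 = 0.2924
RR = 0.2819 / 0.2924 = 0.96

OR = 0.95; RR = 0.96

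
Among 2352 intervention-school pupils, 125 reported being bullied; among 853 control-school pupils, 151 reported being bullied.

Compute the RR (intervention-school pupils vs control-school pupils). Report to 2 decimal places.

risk, intervention-school pupils = 125/2352 = 0.0531
risk, control-school pupils = 151/853 = 0.1770
RR = 0.0531 / 0.1770 = 0.30

0.30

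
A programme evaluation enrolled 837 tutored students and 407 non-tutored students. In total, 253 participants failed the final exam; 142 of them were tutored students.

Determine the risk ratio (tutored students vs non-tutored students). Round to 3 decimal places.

tutored students without the outcome: 837 − 142 = 695
non-tutored students with the outcome: 253 − 142 = 111
non-tutored students without the outcome: 407 − 111 = 296
risk, tutored students = 142/837 = 0.1697
risk, non-tutored students = 111/407 = 0.2727
RR = 0.1697 / 0.2727 = 0.622

RR = 0.622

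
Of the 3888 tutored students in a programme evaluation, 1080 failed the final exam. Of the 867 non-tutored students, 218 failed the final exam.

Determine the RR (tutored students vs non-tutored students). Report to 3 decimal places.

RR: 1.105

risk, tutored students = 1080/3888 = 0.2778
risk, non-tutored students = 218/867 = 0.2514
RR = 0.2778 / 0.2514 = 1.105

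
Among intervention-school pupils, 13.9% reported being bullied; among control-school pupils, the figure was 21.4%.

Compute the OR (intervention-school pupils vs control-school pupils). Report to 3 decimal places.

odds, intervention-school pupils = 0.1390/0.8610 = 0.1614
odds, control-school pupils = 0.2140/0.7860 = 0.2723
OR = 0.1614 / 0.2723 = 0.593

OR = 0.593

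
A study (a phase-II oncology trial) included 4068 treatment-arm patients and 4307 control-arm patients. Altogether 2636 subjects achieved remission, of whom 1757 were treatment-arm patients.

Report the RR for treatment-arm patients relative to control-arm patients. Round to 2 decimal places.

treatment-arm patients without the outcome: 4068 − 1757 = 2311
control-arm patients with the outcome: 2636 − 1757 = 879
control-arm patients without the outcome: 4307 − 879 = 3428
risk, treatment-arm patients = 1757/4068 = 0.4319
risk, control-arm patients = 879/4307 = 0.2041
RR = 0.4319 / 0.2041 = 2.12

2.12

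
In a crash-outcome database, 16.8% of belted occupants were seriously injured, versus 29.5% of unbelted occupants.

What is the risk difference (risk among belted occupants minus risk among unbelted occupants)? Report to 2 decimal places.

risk difference = 0.1680 − 0.2950 = -0.13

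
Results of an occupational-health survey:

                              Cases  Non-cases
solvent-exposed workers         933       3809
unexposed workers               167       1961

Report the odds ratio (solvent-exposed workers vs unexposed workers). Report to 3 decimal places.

OR = (933 × 1961) / (3809 × 167) = 1829613/636103 ≈ 2.876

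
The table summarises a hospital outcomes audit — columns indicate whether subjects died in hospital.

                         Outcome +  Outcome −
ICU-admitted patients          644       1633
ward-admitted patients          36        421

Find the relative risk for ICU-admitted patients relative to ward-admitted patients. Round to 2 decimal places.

risk, ICU-admitted patients = 644/2277 = 0.2828
risk, ward-admitted patients = 36/457 = 0.0788
RR = 0.2828 / 0.0788 = 3.59

RR: 3.59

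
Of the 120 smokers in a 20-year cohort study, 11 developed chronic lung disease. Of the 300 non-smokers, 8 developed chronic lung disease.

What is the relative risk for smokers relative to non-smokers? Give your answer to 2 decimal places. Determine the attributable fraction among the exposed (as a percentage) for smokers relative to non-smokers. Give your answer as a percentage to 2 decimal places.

RR = 3.44; AR% = 70.91%

risk, smokers = 11/120 = 0.09167
risk, non-smokers = 8/300 = 0.02667
RR = 0.09167 / 0.02667 = 3.44
AR% = (0.09167 − 0.02667) / 0.09167 = 0.7091 → 70.91%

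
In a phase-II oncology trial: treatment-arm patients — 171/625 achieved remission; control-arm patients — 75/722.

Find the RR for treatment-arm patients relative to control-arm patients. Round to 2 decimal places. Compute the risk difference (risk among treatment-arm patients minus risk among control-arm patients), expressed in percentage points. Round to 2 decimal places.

RR = 2.63; RD = 16.97

risk, treatment-arm patients = 171/625 = 0.2736
risk, control-arm patients = 75/722 = 0.1039
RR = 0.2736 / 0.1039 = 2.63
risk difference = 0.2736 − 0.1039 = 0.1697 → 16.97 percentage points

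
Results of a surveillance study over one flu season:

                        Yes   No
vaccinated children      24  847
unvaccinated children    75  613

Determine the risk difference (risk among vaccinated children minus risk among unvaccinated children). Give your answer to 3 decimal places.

risk, vaccinated children = 24/871 = 0.02755
risk, unvaccinated children = 75/688 = 0.10901
risk difference = 0.02755 − 0.10901 = -0.081

-0.081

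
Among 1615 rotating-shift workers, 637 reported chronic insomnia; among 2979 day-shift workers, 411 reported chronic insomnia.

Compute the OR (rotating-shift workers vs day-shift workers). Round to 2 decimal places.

OR = (637 × 2568) / (978 × 411) = 1635816/401958 ≈ 4.07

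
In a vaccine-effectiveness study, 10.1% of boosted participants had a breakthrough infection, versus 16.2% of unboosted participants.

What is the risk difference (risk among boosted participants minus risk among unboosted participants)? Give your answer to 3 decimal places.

risk difference = 0.1010 − 0.1620 = -0.061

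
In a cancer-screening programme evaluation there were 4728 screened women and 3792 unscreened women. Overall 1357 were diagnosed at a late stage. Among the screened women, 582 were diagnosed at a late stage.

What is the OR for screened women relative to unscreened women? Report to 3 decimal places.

OR = 0.546

screened women without the outcome: 4728 − 582 = 4146
unscreened women with the outcome: 1357 − 582 = 775
unscreened women without the outcome: 3792 − 775 = 3017
OR = (582 × 3017) / (4146 × 775) = 1755894/3213150 ≈ 0.546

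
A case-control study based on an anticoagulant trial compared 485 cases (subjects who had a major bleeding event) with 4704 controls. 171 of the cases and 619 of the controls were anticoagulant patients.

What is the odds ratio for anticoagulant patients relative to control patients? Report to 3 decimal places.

OR = (171 × 4085) / (619 × 314) = 698535/194366 ≈ 3.594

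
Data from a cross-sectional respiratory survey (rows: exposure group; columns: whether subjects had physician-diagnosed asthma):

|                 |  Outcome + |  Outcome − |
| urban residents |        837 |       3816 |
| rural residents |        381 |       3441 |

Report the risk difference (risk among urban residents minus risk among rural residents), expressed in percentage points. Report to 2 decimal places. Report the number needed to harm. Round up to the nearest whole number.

risk, urban residents = 837/4653 = 0.1799
risk, rural residents = 381/3822 = 0.0997
risk difference = 0.1799 − 0.0997 = 0.0802 → 8.02 percentage points
absolute risk difference = 0.080198
1 / 0.080198 = 12.469 → round up → 13

RD = 8.02; NNH = 13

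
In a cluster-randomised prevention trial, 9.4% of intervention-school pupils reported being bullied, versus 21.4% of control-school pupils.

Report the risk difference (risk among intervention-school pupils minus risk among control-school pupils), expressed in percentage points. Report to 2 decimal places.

RD = -12.00

risk difference = 0.0940 − 0.2140 = -0.1200 → -12.00 percentage points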